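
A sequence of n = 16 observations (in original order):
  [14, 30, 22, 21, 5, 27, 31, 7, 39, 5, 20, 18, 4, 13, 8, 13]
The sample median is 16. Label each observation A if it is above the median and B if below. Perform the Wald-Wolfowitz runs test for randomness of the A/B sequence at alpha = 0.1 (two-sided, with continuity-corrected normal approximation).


Step 1: Compute median = 16; label A = above, B = below.
Labels in order: BAAABAABABAABBBB  (n_A = 8, n_B = 8)
Step 2: Count runs R = 9.
Step 3: Under H0 (random ordering), E[R] = 2*n_A*n_B/(n_A+n_B) + 1 = 2*8*8/16 + 1 = 9.0000.
        Var[R] = 2*n_A*n_B*(2*n_A*n_B - n_A - n_B) / ((n_A+n_B)^2 * (n_A+n_B-1)) = 14336/3840 = 3.7333.
        SD[R] = 1.9322.
Step 4: R = E[R], so z = 0 with no continuity correction.
Step 5: Two-sided p-value via normal approximation = 2*(1 - Phi(|z|)) = 1.000000.
Step 6: alpha = 0.1. fail to reject H0.

R = 9, z = 0.0000, p = 1.000000, fail to reject H0.


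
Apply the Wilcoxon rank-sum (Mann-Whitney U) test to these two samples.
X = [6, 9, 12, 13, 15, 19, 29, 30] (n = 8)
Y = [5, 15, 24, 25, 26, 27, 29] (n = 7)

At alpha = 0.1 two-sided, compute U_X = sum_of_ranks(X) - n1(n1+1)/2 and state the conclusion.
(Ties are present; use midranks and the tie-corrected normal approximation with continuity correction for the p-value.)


Step 1: Combine and sort all 15 observations; assign midranks.
sorted (value, group): (5,Y), (6,X), (9,X), (12,X), (13,X), (15,X), (15,Y), (19,X), (24,Y), (25,Y), (26,Y), (27,Y), (29,X), (29,Y), (30,X)
ranks: 5->1, 6->2, 9->3, 12->4, 13->5, 15->6.5, 15->6.5, 19->8, 24->9, 25->10, 26->11, 27->12, 29->13.5, 29->13.5, 30->15
Step 2: Rank sum for X: R1 = 2 + 3 + 4 + 5 + 6.5 + 8 + 13.5 + 15 = 57.
Step 3: U_X = R1 - n1(n1+1)/2 = 57 - 8*9/2 = 57 - 36 = 21.
       U_Y = n1*n2 - U_X = 56 - 21 = 35.
Step 4: Ties are present, so use the tie-corrected normal approximation (with continuity correction) for the p-value.
Step 5: p-value = 0.451104; compare to alpha = 0.1. fail to reject H0.

U_X = 21, p = 0.451104, fail to reject H0 at alpha = 0.1.


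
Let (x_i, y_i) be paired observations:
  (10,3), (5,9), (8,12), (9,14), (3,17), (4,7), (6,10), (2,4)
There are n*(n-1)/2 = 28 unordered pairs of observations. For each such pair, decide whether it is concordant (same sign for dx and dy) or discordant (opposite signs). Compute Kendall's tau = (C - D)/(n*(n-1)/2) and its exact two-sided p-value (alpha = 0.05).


Step 1: Enumerate the 28 unordered pairs (i,j) with i<j and classify each by sign(x_j-x_i) * sign(y_j-y_i).
  (1,2):dx=-5,dy=+6->D; (1,3):dx=-2,dy=+9->D; (1,4):dx=-1,dy=+11->D; (1,5):dx=-7,dy=+14->D
  (1,6):dx=-6,dy=+4->D; (1,7):dx=-4,dy=+7->D; (1,8):dx=-8,dy=+1->D; (2,3):dx=+3,dy=+3->C
  (2,4):dx=+4,dy=+5->C; (2,5):dx=-2,dy=+8->D; (2,6):dx=-1,dy=-2->C; (2,7):dx=+1,dy=+1->C
  (2,8):dx=-3,dy=-5->C; (3,4):dx=+1,dy=+2->C; (3,5):dx=-5,dy=+5->D; (3,6):dx=-4,dy=-5->C
  (3,7):dx=-2,dy=-2->C; (3,8):dx=-6,dy=-8->C; (4,5):dx=-6,dy=+3->D; (4,6):dx=-5,dy=-7->C
  (4,7):dx=-3,dy=-4->C; (4,8):dx=-7,dy=-10->C; (5,6):dx=+1,dy=-10->D; (5,7):dx=+3,dy=-7->D
  (5,8):dx=-1,dy=-13->C; (6,7):dx=+2,dy=+3->C; (6,8):dx=-2,dy=-3->C; (7,8):dx=-4,dy=-6->C
Step 2: C = 16, D = 12, total pairs = 28.
Step 3: tau = (C - D)/(n(n-1)/2) = (16 - 12)/28 = 0.142857.
Step 4: Exact two-sided p-value (enumerate n! = 40320 permutations of y under H0): p = 0.719544.
Step 5: alpha = 0.05. fail to reject H0.

tau_b = 0.1429 (C=16, D=12), p = 0.719544, fail to reject H0.


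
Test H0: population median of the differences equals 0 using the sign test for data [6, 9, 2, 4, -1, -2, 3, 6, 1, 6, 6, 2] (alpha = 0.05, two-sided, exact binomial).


Step 1: Discard zero differences. Original n = 12; n_eff = number of nonzero differences = 12.
Nonzero differences (with sign): +6, +9, +2, +4, -1, -2, +3, +6, +1, +6, +6, +2
Step 2: Count signs: positive = 10, negative = 2.
Step 3: Under H0: P(positive) = 0.5, so the number of positives S ~ Bin(12, 0.5).
Step 4: Two-sided exact p-value = sum of Bin(12,0.5) probabilities at or below the observed probability = 0.038574.
Step 5: alpha = 0.05. reject H0.

n_eff = 12, pos = 10, neg = 2, p = 0.038574, reject H0.


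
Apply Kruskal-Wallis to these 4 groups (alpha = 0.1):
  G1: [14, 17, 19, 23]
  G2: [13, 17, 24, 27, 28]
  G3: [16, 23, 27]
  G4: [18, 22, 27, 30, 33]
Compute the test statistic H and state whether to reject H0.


Step 1: Combine all N = 17 observations and assign midranks.
sorted (value, group, rank): (13,G2,1), (14,G1,2), (16,G3,3), (17,G1,4.5), (17,G2,4.5), (18,G4,6), (19,G1,7), (22,G4,8), (23,G1,9.5), (23,G3,9.5), (24,G2,11), (27,G2,13), (27,G3,13), (27,G4,13), (28,G2,15), (30,G4,16), (33,G4,17)
Step 2: Sum ranks within each group.
R_1 = 23 (n_1 = 4)
R_2 = 44.5 (n_2 = 5)
R_3 = 25.5 (n_3 = 3)
R_4 = 60 (n_4 = 5)
Step 3: H = 12/(N(N+1)) * sum(R_i^2/n_i) - 3(N+1)
     = 12/(17*18) * (23^2/4 + 44.5^2/5 + 25.5^2/3 + 60^2/5) - 3*18
     = 0.039216 * 1465.05 - 54
     = 3.452941.
Step 4: Ties present; correction factor C = 1 - 36/(17^3 - 17) = 0.992647. Corrected H = 3.452941 / 0.992647 = 3.478519.
Step 5: Under H0, H ~ chi^2(3); p-value = 0.323559.
Step 6: alpha = 0.1. fail to reject H0.

H = 3.4785, df = 3, p = 0.323559, fail to reject H0.


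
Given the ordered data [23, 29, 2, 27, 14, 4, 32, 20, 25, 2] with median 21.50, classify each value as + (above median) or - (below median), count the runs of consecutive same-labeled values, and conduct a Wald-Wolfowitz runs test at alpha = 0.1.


Step 1: Compute median = 21.50; label A = above, B = below.
Labels in order: AABABBABAB  (n_A = 5, n_B = 5)
Step 2: Count runs R = 8.
Step 3: Under H0 (random ordering), E[R] = 2*n_A*n_B/(n_A+n_B) + 1 = 2*5*5/10 + 1 = 6.0000.
        Var[R] = 2*n_A*n_B*(2*n_A*n_B - n_A - n_B) / ((n_A+n_B)^2 * (n_A+n_B-1)) = 2000/900 = 2.2222.
        SD[R] = 1.4907.
Step 4: Continuity-corrected z = (R - 0.5 - E[R]) / SD[R] = (8 - 0.5 - 6.0000) / 1.4907 = 1.0062.
Step 5: Two-sided p-value via normal approximation = 2*(1 - Phi(|z|)) = 0.314305.
Step 6: alpha = 0.1. fail to reject H0.

R = 8, z = 1.0062, p = 0.314305, fail to reject H0.


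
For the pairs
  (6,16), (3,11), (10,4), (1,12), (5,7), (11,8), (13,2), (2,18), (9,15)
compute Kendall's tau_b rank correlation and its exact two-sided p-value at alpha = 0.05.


Step 1: Enumerate the 36 unordered pairs (i,j) with i<j and classify each by sign(x_j-x_i) * sign(y_j-y_i).
  (1,2):dx=-3,dy=-5->C; (1,3):dx=+4,dy=-12->D; (1,4):dx=-5,dy=-4->C; (1,5):dx=-1,dy=-9->C
  (1,6):dx=+5,dy=-8->D; (1,7):dx=+7,dy=-14->D; (1,8):dx=-4,dy=+2->D; (1,9):dx=+3,dy=-1->D
  (2,3):dx=+7,dy=-7->D; (2,4):dx=-2,dy=+1->D; (2,5):dx=+2,dy=-4->D; (2,6):dx=+8,dy=-3->D
  (2,7):dx=+10,dy=-9->D; (2,8):dx=-1,dy=+7->D; (2,9):dx=+6,dy=+4->C; (3,4):dx=-9,dy=+8->D
  (3,5):dx=-5,dy=+3->D; (3,6):dx=+1,dy=+4->C; (3,7):dx=+3,dy=-2->D; (3,8):dx=-8,dy=+14->D
  (3,9):dx=-1,dy=+11->D; (4,5):dx=+4,dy=-5->D; (4,6):dx=+10,dy=-4->D; (4,7):dx=+12,dy=-10->D
  (4,8):dx=+1,dy=+6->C; (4,9):dx=+8,dy=+3->C; (5,6):dx=+6,dy=+1->C; (5,7):dx=+8,dy=-5->D
  (5,8):dx=-3,dy=+11->D; (5,9):dx=+4,dy=+8->C; (6,7):dx=+2,dy=-6->D; (6,8):dx=-9,dy=+10->D
  (6,9):dx=-2,dy=+7->D; (7,8):dx=-11,dy=+16->D; (7,9):dx=-4,dy=+13->D; (8,9):dx=+7,dy=-3->D
Step 2: C = 9, D = 27, total pairs = 36.
Step 3: tau = (C - D)/(n(n-1)/2) = (9 - 27)/36 = -0.500000.
Step 4: Exact two-sided p-value (enumerate n! = 362880 permutations of y under H0): p = 0.075176.
Step 5: alpha = 0.05. fail to reject H0.

tau_b = -0.5000 (C=9, D=27), p = 0.075176, fail to reject H0.


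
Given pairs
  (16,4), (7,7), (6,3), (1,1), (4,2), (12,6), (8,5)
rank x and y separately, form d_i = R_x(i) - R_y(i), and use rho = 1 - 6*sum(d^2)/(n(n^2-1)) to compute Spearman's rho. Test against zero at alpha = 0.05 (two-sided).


Step 1: Rank x and y separately (midranks; no ties here).
rank(x): 16->7, 7->4, 6->3, 1->1, 4->2, 12->6, 8->5
rank(y): 4->4, 7->7, 3->3, 1->1, 2->2, 6->6, 5->5
Step 2: d_i = R_x(i) - R_y(i); compute d_i^2.
  (7-4)^2=9, (4-7)^2=9, (3-3)^2=0, (1-1)^2=0, (2-2)^2=0, (6-6)^2=0, (5-5)^2=0
sum(d^2) = 18.
Step 3: rho = 1 - 6*18 / (7*(7^2 - 1)) = 1 - 108/336 = 0.678571.
Step 4: Under H0, t = rho * sqrt((n-2)/(1-rho^2)) = 2.0657 ~ t(5).
Step 5: Two-sided p-value from the t-distribution with 5 df = 0.093750.
Step 6: alpha = 0.05. fail to reject H0.

rho = 0.6786, p = 0.093750, fail to reject H0 at alpha = 0.05.


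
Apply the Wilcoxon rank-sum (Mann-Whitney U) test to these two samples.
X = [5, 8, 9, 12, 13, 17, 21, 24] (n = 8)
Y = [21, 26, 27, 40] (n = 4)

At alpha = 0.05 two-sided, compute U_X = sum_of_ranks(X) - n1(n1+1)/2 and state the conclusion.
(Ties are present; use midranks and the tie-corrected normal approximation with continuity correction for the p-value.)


Step 1: Combine and sort all 12 observations; assign midranks.
sorted (value, group): (5,X), (8,X), (9,X), (12,X), (13,X), (17,X), (21,X), (21,Y), (24,X), (26,Y), (27,Y), (40,Y)
ranks: 5->1, 8->2, 9->3, 12->4, 13->5, 17->6, 21->7.5, 21->7.5, 24->9, 26->10, 27->11, 40->12
Step 2: Rank sum for X: R1 = 1 + 2 + 3 + 4 + 5 + 6 + 7.5 + 9 = 37.5.
Step 3: U_X = R1 - n1(n1+1)/2 = 37.5 - 8*9/2 = 37.5 - 36 = 1.5.
       U_Y = n1*n2 - U_X = 32 - 1.5 = 30.5.
Step 4: Ties are present, so use the tie-corrected normal approximation (with continuity correction) for the p-value.
Step 5: p-value = 0.017221; compare to alpha = 0.05. reject H0.

U_X = 1.5, p = 0.017221, reject H0 at alpha = 0.05.


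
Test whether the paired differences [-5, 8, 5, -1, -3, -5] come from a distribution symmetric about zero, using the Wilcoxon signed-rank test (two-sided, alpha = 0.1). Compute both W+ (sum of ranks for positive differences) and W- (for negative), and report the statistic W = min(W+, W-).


Step 1: Drop any zero differences (none here) and take |d_i|.
|d| = [5, 8, 5, 1, 3, 5]
Step 2: Midrank |d_i| (ties get averaged ranks).
ranks: |5|->4, |8|->6, |5|->4, |1|->1, |3|->2, |5|->4
Step 3: Attach original signs; sum ranks with positive sign and with negative sign.
W+ = 6 + 4 = 10
W- = 4 + 1 + 2 + 4 = 11
(Check: W+ + W- = 21 should equal n(n+1)/2 = 21.)
Step 4: Test statistic W = min(W+, W-) = 10.
Step 5: Ties in |d|, so use the tie-corrected normal approximation.
        E[W] = n(n+1)/4 = 6*7/4 = 10.5.
        Tie groups: |d|=5 (t=3); sum(t^3 - t) = 24.
        Var[W] = n(n+1)(2n+1)/24 - sum(t^3-t)/48 = 546/24 - 24/48 = 22.25.
        z = (W - E[W]) / sqrt(Var[W]) = (10 - 10.5) / 4.7170 = -0.1060.
        Two-sided p = 2*Phi(z) = 0.915583.
Step 6: alpha = 0.1. fail to reject H0.

W+ = 10, W- = 11, W = min = 10, p = 0.915583, fail to reject H0.


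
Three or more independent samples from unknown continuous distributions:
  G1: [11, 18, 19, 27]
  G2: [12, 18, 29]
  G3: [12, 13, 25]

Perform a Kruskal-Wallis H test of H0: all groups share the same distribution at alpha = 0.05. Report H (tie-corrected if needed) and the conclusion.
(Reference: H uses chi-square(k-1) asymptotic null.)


Step 1: Combine all N = 10 observations and assign midranks.
sorted (value, group, rank): (11,G1,1), (12,G2,2.5), (12,G3,2.5), (13,G3,4), (18,G1,5.5), (18,G2,5.5), (19,G1,7), (25,G3,8), (27,G1,9), (29,G2,10)
Step 2: Sum ranks within each group.
R_1 = 22.5 (n_1 = 4)
R_2 = 18 (n_2 = 3)
R_3 = 14.5 (n_3 = 3)
Step 3: H = 12/(N(N+1)) * sum(R_i^2/n_i) - 3(N+1)
     = 12/(10*11) * (22.5^2/4 + 18^2/3 + 14.5^2/3) - 3*11
     = 0.109091 * 304.646 - 33
     = 0.234091.
Step 4: Ties present; correction factor C = 1 - 12/(10^3 - 10) = 0.987879. Corrected H = 0.234091 / 0.987879 = 0.236963.
Step 5: Under H0, H ~ chi^2(2); p-value = 0.888268.
Step 6: alpha = 0.05. fail to reject H0.

H = 0.2370, df = 2, p = 0.888268, fail to reject H0.


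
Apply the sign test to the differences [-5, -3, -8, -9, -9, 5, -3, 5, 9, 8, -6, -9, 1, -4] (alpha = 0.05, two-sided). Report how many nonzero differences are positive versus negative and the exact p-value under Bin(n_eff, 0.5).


Step 1: Discard zero differences. Original n = 14; n_eff = number of nonzero differences = 14.
Nonzero differences (with sign): -5, -3, -8, -9, -9, +5, -3, +5, +9, +8, -6, -9, +1, -4
Step 2: Count signs: positive = 5, negative = 9.
Step 3: Under H0: P(positive) = 0.5, so the number of positives S ~ Bin(14, 0.5).
Step 4: Two-sided exact p-value = sum of Bin(14,0.5) probabilities at or below the observed probability = 0.423950.
Step 5: alpha = 0.05. fail to reject H0.

n_eff = 14, pos = 5, neg = 9, p = 0.423950, fail to reject H0.


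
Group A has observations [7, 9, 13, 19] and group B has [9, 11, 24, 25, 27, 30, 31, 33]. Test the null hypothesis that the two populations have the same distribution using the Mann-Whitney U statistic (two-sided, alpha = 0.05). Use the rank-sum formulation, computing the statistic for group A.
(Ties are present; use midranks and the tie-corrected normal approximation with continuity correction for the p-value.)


Step 1: Combine and sort all 12 observations; assign midranks.
sorted (value, group): (7,X), (9,X), (9,Y), (11,Y), (13,X), (19,X), (24,Y), (25,Y), (27,Y), (30,Y), (31,Y), (33,Y)
ranks: 7->1, 9->2.5, 9->2.5, 11->4, 13->5, 19->6, 24->7, 25->8, 27->9, 30->10, 31->11, 33->12
Step 2: Rank sum for X: R1 = 1 + 2.5 + 5 + 6 = 14.5.
Step 3: U_X = R1 - n1(n1+1)/2 = 14.5 - 4*5/2 = 14.5 - 10 = 4.5.
       U_Y = n1*n2 - U_X = 32 - 4.5 = 27.5.
Step 4: Ties are present, so use the tie-corrected normal approximation (with continuity correction) for the p-value.
Step 5: p-value = 0.061271; compare to alpha = 0.05. fail to reject H0.

U_X = 4.5, p = 0.061271, fail to reject H0 at alpha = 0.05.


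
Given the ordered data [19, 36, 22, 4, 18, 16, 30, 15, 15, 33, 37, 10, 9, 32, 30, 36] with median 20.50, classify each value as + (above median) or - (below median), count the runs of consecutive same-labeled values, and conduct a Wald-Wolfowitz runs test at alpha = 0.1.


Step 1: Compute median = 20.50; label A = above, B = below.
Labels in order: BAABBBABBAABBAAA  (n_A = 8, n_B = 8)
Step 2: Count runs R = 8.
Step 3: Under H0 (random ordering), E[R] = 2*n_A*n_B/(n_A+n_B) + 1 = 2*8*8/16 + 1 = 9.0000.
        Var[R] = 2*n_A*n_B*(2*n_A*n_B - n_A - n_B) / ((n_A+n_B)^2 * (n_A+n_B-1)) = 14336/3840 = 3.7333.
        SD[R] = 1.9322.
Step 4: Continuity-corrected z = (R + 0.5 - E[R]) / SD[R] = (8 + 0.5 - 9.0000) / 1.9322 = -0.2588.
Step 5: Two-sided p-value via normal approximation = 2*(1 - Phi(|z|)) = 0.795809.
Step 6: alpha = 0.1. fail to reject H0.

R = 8, z = -0.2588, p = 0.795809, fail to reject H0.


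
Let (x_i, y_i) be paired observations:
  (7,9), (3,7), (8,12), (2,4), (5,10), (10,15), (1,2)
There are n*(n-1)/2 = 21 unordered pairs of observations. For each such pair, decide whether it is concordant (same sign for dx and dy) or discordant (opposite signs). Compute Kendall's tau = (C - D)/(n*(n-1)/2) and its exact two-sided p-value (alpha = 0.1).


Step 1: Enumerate the 21 unordered pairs (i,j) with i<j and classify each by sign(x_j-x_i) * sign(y_j-y_i).
  (1,2):dx=-4,dy=-2->C; (1,3):dx=+1,dy=+3->C; (1,4):dx=-5,dy=-5->C; (1,5):dx=-2,dy=+1->D
  (1,6):dx=+3,dy=+6->C; (1,7):dx=-6,dy=-7->C; (2,3):dx=+5,dy=+5->C; (2,4):dx=-1,dy=-3->C
  (2,5):dx=+2,dy=+3->C; (2,6):dx=+7,dy=+8->C; (2,7):dx=-2,dy=-5->C; (3,4):dx=-6,dy=-8->C
  (3,5):dx=-3,dy=-2->C; (3,6):dx=+2,dy=+3->C; (3,7):dx=-7,dy=-10->C; (4,5):dx=+3,dy=+6->C
  (4,6):dx=+8,dy=+11->C; (4,7):dx=-1,dy=-2->C; (5,6):dx=+5,dy=+5->C; (5,7):dx=-4,dy=-8->C
  (6,7):dx=-9,dy=-13->C
Step 2: C = 20, D = 1, total pairs = 21.
Step 3: tau = (C - D)/(n(n-1)/2) = (20 - 1)/21 = 0.904762.
Step 4: Exact two-sided p-value (enumerate n! = 5040 permutations of y under H0): p = 0.002778.
Step 5: alpha = 0.1. reject H0.

tau_b = 0.9048 (C=20, D=1), p = 0.002778, reject H0.


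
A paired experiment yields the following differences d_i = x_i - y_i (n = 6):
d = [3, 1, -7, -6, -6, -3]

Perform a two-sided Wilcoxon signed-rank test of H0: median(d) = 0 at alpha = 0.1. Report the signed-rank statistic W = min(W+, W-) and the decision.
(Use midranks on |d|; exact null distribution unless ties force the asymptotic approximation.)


Step 1: Drop any zero differences (none here) and take |d_i|.
|d| = [3, 1, 7, 6, 6, 3]
Step 2: Midrank |d_i| (ties get averaged ranks).
ranks: |3|->2.5, |1|->1, |7|->6, |6|->4.5, |6|->4.5, |3|->2.5
Step 3: Attach original signs; sum ranks with positive sign and with negative sign.
W+ = 2.5 + 1 = 3.5
W- = 6 + 4.5 + 4.5 + 2.5 = 17.5
(Check: W+ + W- = 21 should equal n(n+1)/2 = 21.)
Step 4: Test statistic W = min(W+, W-) = 3.5.
Step 5: Ties in |d|, so use the tie-corrected normal approximation.
        E[W] = n(n+1)/4 = 6*7/4 = 10.5.
        Tie groups: |d|=3 (t=2), |d|=6 (t=2); sum(t^3 - t) = 12.
        Var[W] = n(n+1)(2n+1)/24 - sum(t^3-t)/48 = 546/24 - 12/48 = 22.5.
        z = (W - E[W]) / sqrt(Var[W]) = (3.5 - 10.5) / 4.7434 = -1.4757.
        Two-sided p = 2*Phi(z) = 0.140017.
Step 6: alpha = 0.1. fail to reject H0.

W+ = 3.5, W- = 17.5, W = min = 3.5, p = 0.140017, fail to reject H0.


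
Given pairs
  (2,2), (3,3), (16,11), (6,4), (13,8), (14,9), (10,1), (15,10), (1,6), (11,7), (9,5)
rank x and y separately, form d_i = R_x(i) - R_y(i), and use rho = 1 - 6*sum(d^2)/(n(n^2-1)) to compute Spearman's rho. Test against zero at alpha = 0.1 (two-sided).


Step 1: Rank x and y separately (midranks; no ties here).
rank(x): 2->2, 3->3, 16->11, 6->4, 13->8, 14->9, 10->6, 15->10, 1->1, 11->7, 9->5
rank(y): 2->2, 3->3, 11->11, 4->4, 8->8, 9->9, 1->1, 10->10, 6->6, 7->7, 5->5
Step 2: d_i = R_x(i) - R_y(i); compute d_i^2.
  (2-2)^2=0, (3-3)^2=0, (11-11)^2=0, (4-4)^2=0, (8-8)^2=0, (9-9)^2=0, (6-1)^2=25, (10-10)^2=0, (1-6)^2=25, (7-7)^2=0, (5-5)^2=0
sum(d^2) = 50.
Step 3: rho = 1 - 6*50 / (11*(11^2 - 1)) = 1 - 300/1320 = 0.772727.
Step 4: Under H0, t = rho * sqrt((n-2)/(1-rho^2)) = 3.6522 ~ t(9).
Step 5: Two-sided p-value from the t-distribution with 9 df = 0.005299.
Step 6: alpha = 0.1. reject H0.

rho = 0.7727, p = 0.005299, reject H0 at alpha = 0.1.


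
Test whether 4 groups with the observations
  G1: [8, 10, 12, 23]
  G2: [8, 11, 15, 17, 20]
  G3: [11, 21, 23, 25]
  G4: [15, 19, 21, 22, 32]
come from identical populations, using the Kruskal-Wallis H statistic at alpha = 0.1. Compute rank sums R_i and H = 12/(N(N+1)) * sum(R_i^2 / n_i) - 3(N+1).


Step 1: Combine all N = 18 observations and assign midranks.
sorted (value, group, rank): (8,G1,1.5), (8,G2,1.5), (10,G1,3), (11,G2,4.5), (11,G3,4.5), (12,G1,6), (15,G2,7.5), (15,G4,7.5), (17,G2,9), (19,G4,10), (20,G2,11), (21,G3,12.5), (21,G4,12.5), (22,G4,14), (23,G1,15.5), (23,G3,15.5), (25,G3,17), (32,G4,18)
Step 2: Sum ranks within each group.
R_1 = 26 (n_1 = 4)
R_2 = 33.5 (n_2 = 5)
R_3 = 49.5 (n_3 = 4)
R_4 = 62 (n_4 = 5)
Step 3: H = 12/(N(N+1)) * sum(R_i^2/n_i) - 3(N+1)
     = 12/(18*19) * (26^2/4 + 33.5^2/5 + 49.5^2/4 + 62^2/5) - 3*19
     = 0.035088 * 1774.81 - 57
     = 5.274123.
Step 4: Ties present; correction factor C = 1 - 30/(18^3 - 18) = 0.994840. Corrected H = 5.274123 / 0.994840 = 5.301478.
Step 5: Under H0, H ~ chi^2(3); p-value = 0.151007.
Step 6: alpha = 0.1. fail to reject H0.

H = 5.3015, df = 3, p = 0.151007, fail to reject H0.


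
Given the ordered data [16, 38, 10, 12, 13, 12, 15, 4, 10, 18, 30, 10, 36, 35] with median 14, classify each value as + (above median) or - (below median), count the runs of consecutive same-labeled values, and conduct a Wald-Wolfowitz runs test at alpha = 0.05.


Step 1: Compute median = 14; label A = above, B = below.
Labels in order: AABBBBABBAABAA  (n_A = 7, n_B = 7)
Step 2: Count runs R = 7.
Step 3: Under H0 (random ordering), E[R] = 2*n_A*n_B/(n_A+n_B) + 1 = 2*7*7/14 + 1 = 8.0000.
        Var[R] = 2*n_A*n_B*(2*n_A*n_B - n_A - n_B) / ((n_A+n_B)^2 * (n_A+n_B-1)) = 8232/2548 = 3.2308.
        SD[R] = 1.7974.
Step 4: Continuity-corrected z = (R + 0.5 - E[R]) / SD[R] = (7 + 0.5 - 8.0000) / 1.7974 = -0.2782.
Step 5: Two-sided p-value via normal approximation = 2*(1 - Phi(|z|)) = 0.780879.
Step 6: alpha = 0.05. fail to reject H0.

R = 7, z = -0.2782, p = 0.780879, fail to reject H0.


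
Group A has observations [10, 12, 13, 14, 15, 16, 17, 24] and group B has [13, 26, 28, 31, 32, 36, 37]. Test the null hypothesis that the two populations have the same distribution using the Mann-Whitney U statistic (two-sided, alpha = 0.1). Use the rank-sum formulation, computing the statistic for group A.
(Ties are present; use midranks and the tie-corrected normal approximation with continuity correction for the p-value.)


Step 1: Combine and sort all 15 observations; assign midranks.
sorted (value, group): (10,X), (12,X), (13,X), (13,Y), (14,X), (15,X), (16,X), (17,X), (24,X), (26,Y), (28,Y), (31,Y), (32,Y), (36,Y), (37,Y)
ranks: 10->1, 12->2, 13->3.5, 13->3.5, 14->5, 15->6, 16->7, 17->8, 24->9, 26->10, 28->11, 31->12, 32->13, 36->14, 37->15
Step 2: Rank sum for X: R1 = 1 + 2 + 3.5 + 5 + 6 + 7 + 8 + 9 = 41.5.
Step 3: U_X = R1 - n1(n1+1)/2 = 41.5 - 8*9/2 = 41.5 - 36 = 5.5.
       U_Y = n1*n2 - U_X = 56 - 5.5 = 50.5.
Step 4: Ties are present, so use the tie-corrected normal approximation (with continuity correction) for the p-value.
Step 5: p-value = 0.010826; compare to alpha = 0.1. reject H0.

U_X = 5.5, p = 0.010826, reject H0 at alpha = 0.1.


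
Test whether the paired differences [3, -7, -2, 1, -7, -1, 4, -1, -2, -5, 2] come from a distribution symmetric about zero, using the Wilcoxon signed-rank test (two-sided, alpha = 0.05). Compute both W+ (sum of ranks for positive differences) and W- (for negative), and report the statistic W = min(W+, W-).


Step 1: Drop any zero differences (none here) and take |d_i|.
|d| = [3, 7, 2, 1, 7, 1, 4, 1, 2, 5, 2]
Step 2: Midrank |d_i| (ties get averaged ranks).
ranks: |3|->7, |7|->10.5, |2|->5, |1|->2, |7|->10.5, |1|->2, |4|->8, |1|->2, |2|->5, |5|->9, |2|->5
Step 3: Attach original signs; sum ranks with positive sign and with negative sign.
W+ = 7 + 2 + 8 + 5 = 22
W- = 10.5 + 5 + 10.5 + 2 + 2 + 5 + 9 = 44
(Check: W+ + W- = 66 should equal n(n+1)/2 = 66.)
Step 4: Test statistic W = min(W+, W-) = 22.
Step 5: Ties in |d|, so use the tie-corrected normal approximation.
        E[W] = n(n+1)/4 = 11*12/4 = 33.
        Tie groups: |d|=1 (t=3), |d|=2 (t=3), |d|=7 (t=2); sum(t^3 - t) = 54.
        Var[W] = n(n+1)(2n+1)/24 - sum(t^3-t)/48 = 3036/24 - 54/48 = 125.375.
        z = (W - E[W]) / sqrt(Var[W]) = (22 - 33) / 11.1971 = -0.9824.
        Two-sided p = 2*Phi(z) = 0.325904.
Step 6: alpha = 0.05. fail to reject H0.

W+ = 22, W- = 44, W = min = 22, p = 0.325904, fail to reject H0.


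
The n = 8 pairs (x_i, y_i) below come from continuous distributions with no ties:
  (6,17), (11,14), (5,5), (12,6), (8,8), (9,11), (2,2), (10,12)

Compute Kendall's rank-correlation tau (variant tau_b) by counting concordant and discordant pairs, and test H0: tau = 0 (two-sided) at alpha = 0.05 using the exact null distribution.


Step 1: Enumerate the 28 unordered pairs (i,j) with i<j and classify each by sign(x_j-x_i) * sign(y_j-y_i).
  (1,2):dx=+5,dy=-3->D; (1,3):dx=-1,dy=-12->C; (1,4):dx=+6,dy=-11->D; (1,5):dx=+2,dy=-9->D
  (1,6):dx=+3,dy=-6->D; (1,7):dx=-4,dy=-15->C; (1,8):dx=+4,dy=-5->D; (2,3):dx=-6,dy=-9->C
  (2,4):dx=+1,dy=-8->D; (2,5):dx=-3,dy=-6->C; (2,6):dx=-2,dy=-3->C; (2,7):dx=-9,dy=-12->C
  (2,8):dx=-1,dy=-2->C; (3,4):dx=+7,dy=+1->C; (3,5):dx=+3,dy=+3->C; (3,6):dx=+4,dy=+6->C
  (3,7):dx=-3,dy=-3->C; (3,8):dx=+5,dy=+7->C; (4,5):dx=-4,dy=+2->D; (4,6):dx=-3,dy=+5->D
  (4,7):dx=-10,dy=-4->C; (4,8):dx=-2,dy=+6->D; (5,6):dx=+1,dy=+3->C; (5,7):dx=-6,dy=-6->C
  (5,8):dx=+2,dy=+4->C; (6,7):dx=-7,dy=-9->C; (6,8):dx=+1,dy=+1->C; (7,8):dx=+8,dy=+10->C
Step 2: C = 19, D = 9, total pairs = 28.
Step 3: tau = (C - D)/(n(n-1)/2) = (19 - 9)/28 = 0.357143.
Step 4: Exact two-sided p-value (enumerate n! = 40320 permutations of y under H0): p = 0.275099.
Step 5: alpha = 0.05. fail to reject H0.

tau_b = 0.3571 (C=19, D=9), p = 0.275099, fail to reject H0.


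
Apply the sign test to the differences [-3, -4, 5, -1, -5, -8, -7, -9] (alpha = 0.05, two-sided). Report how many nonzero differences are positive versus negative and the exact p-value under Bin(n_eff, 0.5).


Step 1: Discard zero differences. Original n = 8; n_eff = number of nonzero differences = 8.
Nonzero differences (with sign): -3, -4, +5, -1, -5, -8, -7, -9
Step 2: Count signs: positive = 1, negative = 7.
Step 3: Under H0: P(positive) = 0.5, so the number of positives S ~ Bin(8, 0.5).
Step 4: Two-sided exact p-value = sum of Bin(8,0.5) probabilities at or below the observed probability = 0.070312.
Step 5: alpha = 0.05. fail to reject H0.

n_eff = 8, pos = 1, neg = 7, p = 0.070312, fail to reject H0.


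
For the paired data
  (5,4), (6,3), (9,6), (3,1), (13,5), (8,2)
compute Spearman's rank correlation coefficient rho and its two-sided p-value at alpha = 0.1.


Step 1: Rank x and y separately (midranks; no ties here).
rank(x): 5->2, 6->3, 9->5, 3->1, 13->6, 8->4
rank(y): 4->4, 3->3, 6->6, 1->1, 5->5, 2->2
Step 2: d_i = R_x(i) - R_y(i); compute d_i^2.
  (2-4)^2=4, (3-3)^2=0, (5-6)^2=1, (1-1)^2=0, (6-5)^2=1, (4-2)^2=4
sum(d^2) = 10.
Step 3: rho = 1 - 6*10 / (6*(6^2 - 1)) = 1 - 60/210 = 0.714286.
Step 4: Under H0, t = rho * sqrt((n-2)/(1-rho^2)) = 2.0412 ~ t(4).
Step 5: Two-sided p-value from the t-distribution with 4 df = 0.110787.
Step 6: alpha = 0.1. fail to reject H0.

rho = 0.7143, p = 0.110787, fail to reject H0 at alpha = 0.1.


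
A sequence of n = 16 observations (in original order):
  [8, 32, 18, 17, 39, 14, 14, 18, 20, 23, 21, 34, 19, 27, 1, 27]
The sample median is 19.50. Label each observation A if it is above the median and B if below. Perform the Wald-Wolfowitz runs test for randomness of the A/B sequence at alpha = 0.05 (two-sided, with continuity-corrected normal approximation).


Step 1: Compute median = 19.50; label A = above, B = below.
Labels in order: BABBABBBAAAABABA  (n_A = 8, n_B = 8)
Step 2: Count runs R = 10.
Step 3: Under H0 (random ordering), E[R] = 2*n_A*n_B/(n_A+n_B) + 1 = 2*8*8/16 + 1 = 9.0000.
        Var[R] = 2*n_A*n_B*(2*n_A*n_B - n_A - n_B) / ((n_A+n_B)^2 * (n_A+n_B-1)) = 14336/3840 = 3.7333.
        SD[R] = 1.9322.
Step 4: Continuity-corrected z = (R - 0.5 - E[R]) / SD[R] = (10 - 0.5 - 9.0000) / 1.9322 = 0.2588.
Step 5: Two-sided p-value via normal approximation = 2*(1 - Phi(|z|)) = 0.795809.
Step 6: alpha = 0.05. fail to reject H0.

R = 10, z = 0.2588, p = 0.795809, fail to reject H0.


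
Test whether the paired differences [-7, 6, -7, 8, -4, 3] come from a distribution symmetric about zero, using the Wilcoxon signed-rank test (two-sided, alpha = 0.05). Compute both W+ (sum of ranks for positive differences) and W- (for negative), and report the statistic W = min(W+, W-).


Step 1: Drop any zero differences (none here) and take |d_i|.
|d| = [7, 6, 7, 8, 4, 3]
Step 2: Midrank |d_i| (ties get averaged ranks).
ranks: |7|->4.5, |6|->3, |7|->4.5, |8|->6, |4|->2, |3|->1
Step 3: Attach original signs; sum ranks with positive sign and with negative sign.
W+ = 3 + 6 + 1 = 10
W- = 4.5 + 4.5 + 2 = 11
(Check: W+ + W- = 21 should equal n(n+1)/2 = 21.)
Step 4: Test statistic W = min(W+, W-) = 10.
Step 5: Ties in |d|, so use the tie-corrected normal approximation.
        E[W] = n(n+1)/4 = 6*7/4 = 10.5.
        Tie groups: |d|=7 (t=2); sum(t^3 - t) = 6.
        Var[W] = n(n+1)(2n+1)/24 - sum(t^3-t)/48 = 546/24 - 6/48 = 22.625.
        z = (W - E[W]) / sqrt(Var[W]) = (10 - 10.5) / 4.7566 = -0.1051.
        Two-sided p = 2*Phi(z) = 0.916282.
Step 6: alpha = 0.05. fail to reject H0.

W+ = 10, W- = 11, W = min = 10, p = 0.916282, fail to reject H0.


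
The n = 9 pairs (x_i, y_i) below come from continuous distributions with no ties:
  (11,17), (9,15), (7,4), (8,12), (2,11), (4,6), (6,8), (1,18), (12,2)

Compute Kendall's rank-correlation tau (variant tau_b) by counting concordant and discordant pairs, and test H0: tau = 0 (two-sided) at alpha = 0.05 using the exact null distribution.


Step 1: Enumerate the 36 unordered pairs (i,j) with i<j and classify each by sign(x_j-x_i) * sign(y_j-y_i).
  (1,2):dx=-2,dy=-2->C; (1,3):dx=-4,dy=-13->C; (1,4):dx=-3,dy=-5->C; (1,5):dx=-9,dy=-6->C
  (1,6):dx=-7,dy=-11->C; (1,7):dx=-5,dy=-9->C; (1,8):dx=-10,dy=+1->D; (1,9):dx=+1,dy=-15->D
  (2,3):dx=-2,dy=-11->C; (2,4):dx=-1,dy=-3->C; (2,5):dx=-7,dy=-4->C; (2,6):dx=-5,dy=-9->C
  (2,7):dx=-3,dy=-7->C; (2,8):dx=-8,dy=+3->D; (2,9):dx=+3,dy=-13->D; (3,4):dx=+1,dy=+8->C
  (3,5):dx=-5,dy=+7->D; (3,6):dx=-3,dy=+2->D; (3,7):dx=-1,dy=+4->D; (3,8):dx=-6,dy=+14->D
  (3,9):dx=+5,dy=-2->D; (4,5):dx=-6,dy=-1->C; (4,6):dx=-4,dy=-6->C; (4,7):dx=-2,dy=-4->C
  (4,8):dx=-7,dy=+6->D; (4,9):dx=+4,dy=-10->D; (5,6):dx=+2,dy=-5->D; (5,7):dx=+4,dy=-3->D
  (5,8):dx=-1,dy=+7->D; (5,9):dx=+10,dy=-9->D; (6,7):dx=+2,dy=+2->C; (6,8):dx=-3,dy=+12->D
  (6,9):dx=+8,dy=-4->D; (7,8):dx=-5,dy=+10->D; (7,9):dx=+6,dy=-6->D; (8,9):dx=+11,dy=-16->D
Step 2: C = 16, D = 20, total pairs = 36.
Step 3: tau = (C - D)/(n(n-1)/2) = (16 - 20)/36 = -0.111111.
Step 4: Exact two-sided p-value (enumerate n! = 362880 permutations of y under H0): p = 0.761414.
Step 5: alpha = 0.05. fail to reject H0.

tau_b = -0.1111 (C=16, D=20), p = 0.761414, fail to reject H0.


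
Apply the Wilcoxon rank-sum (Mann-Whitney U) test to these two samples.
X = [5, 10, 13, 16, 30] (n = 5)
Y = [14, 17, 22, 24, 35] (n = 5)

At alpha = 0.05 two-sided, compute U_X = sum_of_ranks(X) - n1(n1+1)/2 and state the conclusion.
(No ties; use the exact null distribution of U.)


Step 1: Combine and sort all 10 observations; assign midranks.
sorted (value, group): (5,X), (10,X), (13,X), (14,Y), (16,X), (17,Y), (22,Y), (24,Y), (30,X), (35,Y)
ranks: 5->1, 10->2, 13->3, 14->4, 16->5, 17->6, 22->7, 24->8, 30->9, 35->10
Step 2: Rank sum for X: R1 = 1 + 2 + 3 + 5 + 9 = 20.
Step 3: U_X = R1 - n1(n1+1)/2 = 20 - 5*6/2 = 20 - 15 = 5.
       U_Y = n1*n2 - U_X = 25 - 5 = 20.
Step 4: No ties, so the exact null distribution of U (based on enumerating the C(10,5) = 252 equally likely rank assignments) gives the two-sided p-value.
Step 5: p-value = 0.150794; compare to alpha = 0.05. fail to reject H0.

U_X = 5, p = 0.150794, fail to reject H0 at alpha = 0.05.


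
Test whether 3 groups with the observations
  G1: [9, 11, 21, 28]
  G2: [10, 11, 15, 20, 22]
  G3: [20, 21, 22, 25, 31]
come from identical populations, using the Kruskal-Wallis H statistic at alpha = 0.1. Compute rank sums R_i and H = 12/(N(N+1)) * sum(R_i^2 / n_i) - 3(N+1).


Step 1: Combine all N = 14 observations and assign midranks.
sorted (value, group, rank): (9,G1,1), (10,G2,2), (11,G1,3.5), (11,G2,3.5), (15,G2,5), (20,G2,6.5), (20,G3,6.5), (21,G1,8.5), (21,G3,8.5), (22,G2,10.5), (22,G3,10.5), (25,G3,12), (28,G1,13), (31,G3,14)
Step 2: Sum ranks within each group.
R_1 = 26 (n_1 = 4)
R_2 = 27.5 (n_2 = 5)
R_3 = 51.5 (n_3 = 5)
Step 3: H = 12/(N(N+1)) * sum(R_i^2/n_i) - 3(N+1)
     = 12/(14*15) * (26^2/4 + 27.5^2/5 + 51.5^2/5) - 3*15
     = 0.057143 * 850.7 - 45
     = 3.611429.
Step 4: Ties present; correction factor C = 1 - 24/(14^3 - 14) = 0.991209. Corrected H = 3.611429 / 0.991209 = 3.643459.
Step 5: Under H0, H ~ chi^2(2); p-value = 0.161746.
Step 6: alpha = 0.1. fail to reject H0.

H = 3.6435, df = 2, p = 0.161746, fail to reject H0.


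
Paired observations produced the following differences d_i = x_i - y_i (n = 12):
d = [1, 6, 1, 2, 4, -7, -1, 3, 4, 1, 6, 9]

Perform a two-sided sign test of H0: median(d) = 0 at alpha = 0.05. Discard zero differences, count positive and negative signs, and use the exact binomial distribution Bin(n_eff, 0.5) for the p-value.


Step 1: Discard zero differences. Original n = 12; n_eff = number of nonzero differences = 12.
Nonzero differences (with sign): +1, +6, +1, +2, +4, -7, -1, +3, +4, +1, +6, +9
Step 2: Count signs: positive = 10, negative = 2.
Step 3: Under H0: P(positive) = 0.5, so the number of positives S ~ Bin(12, 0.5).
Step 4: Two-sided exact p-value = sum of Bin(12,0.5) probabilities at or below the observed probability = 0.038574.
Step 5: alpha = 0.05. reject H0.

n_eff = 12, pos = 10, neg = 2, p = 0.038574, reject H0.


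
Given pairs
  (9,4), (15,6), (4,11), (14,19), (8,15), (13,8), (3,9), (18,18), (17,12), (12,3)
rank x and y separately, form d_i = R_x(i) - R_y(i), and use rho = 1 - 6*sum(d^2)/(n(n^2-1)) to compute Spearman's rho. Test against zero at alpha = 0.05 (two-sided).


Step 1: Rank x and y separately (midranks; no ties here).
rank(x): 9->4, 15->8, 4->2, 14->7, 8->3, 13->6, 3->1, 18->10, 17->9, 12->5
rank(y): 4->2, 6->3, 11->6, 19->10, 15->8, 8->4, 9->5, 18->9, 12->7, 3->1
Step 2: d_i = R_x(i) - R_y(i); compute d_i^2.
  (4-2)^2=4, (8-3)^2=25, (2-6)^2=16, (7-10)^2=9, (3-8)^2=25, (6-4)^2=4, (1-5)^2=16, (10-9)^2=1, (9-7)^2=4, (5-1)^2=16
sum(d^2) = 120.
Step 3: rho = 1 - 6*120 / (10*(10^2 - 1)) = 1 - 720/990 = 0.272727.
Step 4: Under H0, t = rho * sqrt((n-2)/(1-rho^2)) = 0.8018 ~ t(8).
Step 5: Two-sided p-value from the t-distribution with 8 df = 0.445838.
Step 6: alpha = 0.05. fail to reject H0.

rho = 0.2727, p = 0.445838, fail to reject H0 at alpha = 0.05.


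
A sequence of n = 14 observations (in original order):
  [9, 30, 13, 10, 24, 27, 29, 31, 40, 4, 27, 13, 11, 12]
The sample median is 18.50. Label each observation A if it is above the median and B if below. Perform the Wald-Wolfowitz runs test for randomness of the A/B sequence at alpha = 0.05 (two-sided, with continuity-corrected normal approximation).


Step 1: Compute median = 18.50; label A = above, B = below.
Labels in order: BABBAAAAABABBB  (n_A = 7, n_B = 7)
Step 2: Count runs R = 7.
Step 3: Under H0 (random ordering), E[R] = 2*n_A*n_B/(n_A+n_B) + 1 = 2*7*7/14 + 1 = 8.0000.
        Var[R] = 2*n_A*n_B*(2*n_A*n_B - n_A - n_B) / ((n_A+n_B)^2 * (n_A+n_B-1)) = 8232/2548 = 3.2308.
        SD[R] = 1.7974.
Step 4: Continuity-corrected z = (R + 0.5 - E[R]) / SD[R] = (7 + 0.5 - 8.0000) / 1.7974 = -0.2782.
Step 5: Two-sided p-value via normal approximation = 2*(1 - Phi(|z|)) = 0.780879.
Step 6: alpha = 0.05. fail to reject H0.

R = 7, z = -0.2782, p = 0.780879, fail to reject H0.


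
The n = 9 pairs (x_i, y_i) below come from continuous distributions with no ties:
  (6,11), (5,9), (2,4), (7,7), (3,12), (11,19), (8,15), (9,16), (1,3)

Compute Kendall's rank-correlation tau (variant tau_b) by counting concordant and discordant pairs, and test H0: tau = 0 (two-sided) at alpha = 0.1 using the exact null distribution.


Step 1: Enumerate the 36 unordered pairs (i,j) with i<j and classify each by sign(x_j-x_i) * sign(y_j-y_i).
  (1,2):dx=-1,dy=-2->C; (1,3):dx=-4,dy=-7->C; (1,4):dx=+1,dy=-4->D; (1,5):dx=-3,dy=+1->D
  (1,6):dx=+5,dy=+8->C; (1,7):dx=+2,dy=+4->C; (1,8):dx=+3,dy=+5->C; (1,9):dx=-5,dy=-8->C
  (2,3):dx=-3,dy=-5->C; (2,4):dx=+2,dy=-2->D; (2,5):dx=-2,dy=+3->D; (2,6):dx=+6,dy=+10->C
  (2,7):dx=+3,dy=+6->C; (2,8):dx=+4,dy=+7->C; (2,9):dx=-4,dy=-6->C; (3,4):dx=+5,dy=+3->C
  (3,5):dx=+1,dy=+8->C; (3,6):dx=+9,dy=+15->C; (3,7):dx=+6,dy=+11->C; (3,8):dx=+7,dy=+12->C
  (3,9):dx=-1,dy=-1->C; (4,5):dx=-4,dy=+5->D; (4,6):dx=+4,dy=+12->C; (4,7):dx=+1,dy=+8->C
  (4,8):dx=+2,dy=+9->C; (4,9):dx=-6,dy=-4->C; (5,6):dx=+8,dy=+7->C; (5,7):dx=+5,dy=+3->C
  (5,8):dx=+6,dy=+4->C; (5,9):dx=-2,dy=-9->C; (6,7):dx=-3,dy=-4->C; (6,8):dx=-2,dy=-3->C
  (6,9):dx=-10,dy=-16->C; (7,8):dx=+1,dy=+1->C; (7,9):dx=-7,dy=-12->C; (8,9):dx=-8,dy=-13->C
Step 2: C = 31, D = 5, total pairs = 36.
Step 3: tau = (C - D)/(n(n-1)/2) = (31 - 5)/36 = 0.722222.
Step 4: Exact two-sided p-value (enumerate n! = 362880 permutations of y under H0): p = 0.005886.
Step 5: alpha = 0.1. reject H0.

tau_b = 0.7222 (C=31, D=5), p = 0.005886, reject H0.


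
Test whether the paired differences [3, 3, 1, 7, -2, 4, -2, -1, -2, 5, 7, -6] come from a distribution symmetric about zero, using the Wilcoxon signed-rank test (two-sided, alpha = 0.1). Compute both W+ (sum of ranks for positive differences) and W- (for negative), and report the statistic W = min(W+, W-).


Step 1: Drop any zero differences (none here) and take |d_i|.
|d| = [3, 3, 1, 7, 2, 4, 2, 1, 2, 5, 7, 6]
Step 2: Midrank |d_i| (ties get averaged ranks).
ranks: |3|->6.5, |3|->6.5, |1|->1.5, |7|->11.5, |2|->4, |4|->8, |2|->4, |1|->1.5, |2|->4, |5|->9, |7|->11.5, |6|->10
Step 3: Attach original signs; sum ranks with positive sign and with negative sign.
W+ = 6.5 + 6.5 + 1.5 + 11.5 + 8 + 9 + 11.5 = 54.5
W- = 4 + 4 + 1.5 + 4 + 10 = 23.5
(Check: W+ + W- = 78 should equal n(n+1)/2 = 78.)
Step 4: Test statistic W = min(W+, W-) = 23.5.
Step 5: Ties in |d|, so use the tie-corrected normal approximation.
        E[W] = n(n+1)/4 = 12*13/4 = 39.
        Tie groups: |d|=1 (t=2), |d|=2 (t=3), |d|=3 (t=2), |d|=7 (t=2); sum(t^3 - t) = 42.
        Var[W] = n(n+1)(2n+1)/24 - sum(t^3-t)/48 = 3900/24 - 42/48 = 161.625.
        z = (W - E[W]) / sqrt(Var[W]) = (23.5 - 39) / 12.7132 = -1.2192.
        Two-sided p = 2*Phi(z) = 0.222766.
Step 6: alpha = 0.1. fail to reject H0.

W+ = 54.5, W- = 23.5, W = min = 23.5, p = 0.222766, fail to reject H0.


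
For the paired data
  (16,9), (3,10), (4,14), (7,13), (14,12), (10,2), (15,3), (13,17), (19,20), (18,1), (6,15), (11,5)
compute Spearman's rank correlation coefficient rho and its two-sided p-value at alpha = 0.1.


Step 1: Rank x and y separately (midranks; no ties here).
rank(x): 16->10, 3->1, 4->2, 7->4, 14->8, 10->5, 15->9, 13->7, 19->12, 18->11, 6->3, 11->6
rank(y): 9->5, 10->6, 14->9, 13->8, 12->7, 2->2, 3->3, 17->11, 20->12, 1->1, 15->10, 5->4
Step 2: d_i = R_x(i) - R_y(i); compute d_i^2.
  (10-5)^2=25, (1-6)^2=25, (2-9)^2=49, (4-8)^2=16, (8-7)^2=1, (5-2)^2=9, (9-3)^2=36, (7-11)^2=16, (12-12)^2=0, (11-1)^2=100, (3-10)^2=49, (6-4)^2=4
sum(d^2) = 330.
Step 3: rho = 1 - 6*330 / (12*(12^2 - 1)) = 1 - 1980/1716 = -0.153846.
Step 4: Under H0, t = rho * sqrt((n-2)/(1-rho^2)) = -0.4924 ~ t(10).
Step 5: Two-sided p-value from the t-distribution with 10 df = 0.633091.
Step 6: alpha = 0.1. fail to reject H0.

rho = -0.1538, p = 0.633091, fail to reject H0 at alpha = 0.1.


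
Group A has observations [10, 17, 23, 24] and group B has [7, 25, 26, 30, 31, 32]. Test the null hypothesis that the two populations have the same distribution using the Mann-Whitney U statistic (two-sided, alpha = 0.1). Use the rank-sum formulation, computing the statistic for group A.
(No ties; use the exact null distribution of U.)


Step 1: Combine and sort all 10 observations; assign midranks.
sorted (value, group): (7,Y), (10,X), (17,X), (23,X), (24,X), (25,Y), (26,Y), (30,Y), (31,Y), (32,Y)
ranks: 7->1, 10->2, 17->3, 23->4, 24->5, 25->6, 26->7, 30->8, 31->9, 32->10
Step 2: Rank sum for X: R1 = 2 + 3 + 4 + 5 = 14.
Step 3: U_X = R1 - n1(n1+1)/2 = 14 - 4*5/2 = 14 - 10 = 4.
       U_Y = n1*n2 - U_X = 24 - 4 = 20.
Step 4: No ties, so the exact null distribution of U (based on enumerating the C(10,4) = 210 equally likely rank assignments) gives the two-sided p-value.
Step 5: p-value = 0.114286; compare to alpha = 0.1. fail to reject H0.

U_X = 4, p = 0.114286, fail to reject H0 at alpha = 0.1.


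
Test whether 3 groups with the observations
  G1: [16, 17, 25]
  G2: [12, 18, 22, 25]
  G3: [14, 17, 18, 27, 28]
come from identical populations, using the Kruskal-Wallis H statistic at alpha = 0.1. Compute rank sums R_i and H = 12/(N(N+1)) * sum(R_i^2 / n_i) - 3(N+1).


Step 1: Combine all N = 12 observations and assign midranks.
sorted (value, group, rank): (12,G2,1), (14,G3,2), (16,G1,3), (17,G1,4.5), (17,G3,4.5), (18,G2,6.5), (18,G3,6.5), (22,G2,8), (25,G1,9.5), (25,G2,9.5), (27,G3,11), (28,G3,12)
Step 2: Sum ranks within each group.
R_1 = 17 (n_1 = 3)
R_2 = 25 (n_2 = 4)
R_3 = 36 (n_3 = 5)
Step 3: H = 12/(N(N+1)) * sum(R_i^2/n_i) - 3(N+1)
     = 12/(12*13) * (17^2/3 + 25^2/4 + 36^2/5) - 3*13
     = 0.076923 * 511.783 - 39
     = 0.367949.
Step 4: Ties present; correction factor C = 1 - 18/(12^3 - 12) = 0.989510. Corrected H = 0.367949 / 0.989510 = 0.371849.
Step 5: Under H0, H ~ chi^2(2); p-value = 0.830336.
Step 6: alpha = 0.1. fail to reject H0.

H = 0.3718, df = 2, p = 0.830336, fail to reject H0.


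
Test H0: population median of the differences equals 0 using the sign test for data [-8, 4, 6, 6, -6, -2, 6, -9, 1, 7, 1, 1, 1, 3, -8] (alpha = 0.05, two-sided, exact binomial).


Step 1: Discard zero differences. Original n = 15; n_eff = number of nonzero differences = 15.
Nonzero differences (with sign): -8, +4, +6, +6, -6, -2, +6, -9, +1, +7, +1, +1, +1, +3, -8
Step 2: Count signs: positive = 10, negative = 5.
Step 3: Under H0: P(positive) = 0.5, so the number of positives S ~ Bin(15, 0.5).
Step 4: Two-sided exact p-value = sum of Bin(15,0.5) probabilities at or below the observed probability = 0.301758.
Step 5: alpha = 0.05. fail to reject H0.

n_eff = 15, pos = 10, neg = 5, p = 0.301758, fail to reject H0.
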